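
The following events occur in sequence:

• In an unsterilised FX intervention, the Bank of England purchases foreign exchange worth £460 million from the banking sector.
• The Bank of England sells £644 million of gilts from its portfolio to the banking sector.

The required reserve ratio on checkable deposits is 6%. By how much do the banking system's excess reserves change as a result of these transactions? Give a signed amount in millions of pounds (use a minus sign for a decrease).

FX purchase £460 million: reserves +£460M, deposits 0.
OMO sale (to banks) £644 million: reserves −£644M, deposits 0.
Totals: Δreserves = −£184M, Δdeposits = 0.
Δrequired reserves = 6% × 0 = 0.
Δexcess reserves = Δreserves − Δrequired = −£184M − (0) = -£184 million.

-£184 million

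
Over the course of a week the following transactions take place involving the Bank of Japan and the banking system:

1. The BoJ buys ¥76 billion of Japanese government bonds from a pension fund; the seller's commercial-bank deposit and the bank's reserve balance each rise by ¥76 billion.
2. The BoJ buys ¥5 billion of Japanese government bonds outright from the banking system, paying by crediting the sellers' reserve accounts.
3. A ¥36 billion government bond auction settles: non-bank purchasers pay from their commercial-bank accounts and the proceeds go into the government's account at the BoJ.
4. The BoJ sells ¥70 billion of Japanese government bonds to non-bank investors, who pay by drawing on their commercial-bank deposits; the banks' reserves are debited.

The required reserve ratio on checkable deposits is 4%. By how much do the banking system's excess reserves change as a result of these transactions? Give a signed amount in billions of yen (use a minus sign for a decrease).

Asset purchase (from non-banks) ¥76 billion: reserves +¥76B, deposits +¥76B.
OMO purchase (from banks) ¥5 billion: reserves +¥5B, deposits 0.
Government account inflow ¥36 billion: reserves −¥36B, deposits −¥36B.
Asset sale (to non-banks) ¥70 billion: reserves −¥70B, deposits −¥70B.
Totals: Δreserves = −¥25B, Δdeposits = −¥30B.
Δrequired reserves = 4% × −¥30B = −¥1.2B.
Δexcess reserves = Δreserves − Δrequired = −¥25B − (−¥1.2B) = -¥23.8 billion.

-¥23.8 billion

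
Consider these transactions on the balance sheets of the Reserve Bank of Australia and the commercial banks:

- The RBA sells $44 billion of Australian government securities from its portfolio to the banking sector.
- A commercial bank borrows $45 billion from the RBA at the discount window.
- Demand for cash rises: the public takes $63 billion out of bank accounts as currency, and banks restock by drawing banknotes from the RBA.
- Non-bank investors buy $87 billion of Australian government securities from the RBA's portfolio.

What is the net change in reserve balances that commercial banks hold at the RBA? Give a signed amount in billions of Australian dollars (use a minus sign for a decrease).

-$149 billion

OMO sale (to banks) $44 billion: the buying banks pay out of their reserve balances → −$44B.
Discount-window loan $45 billion: the loan is credited to the bank's reserve account → +$45B.
Currency withdrawal $63 billion: banks swap reserves for currency → −$63B.
Asset sale (to non-banks) $87 billion: the non-bank buyers' banks settle from reserves → −$87B.
Net: −44 + 45 − 63 − 87 = -$149 billion.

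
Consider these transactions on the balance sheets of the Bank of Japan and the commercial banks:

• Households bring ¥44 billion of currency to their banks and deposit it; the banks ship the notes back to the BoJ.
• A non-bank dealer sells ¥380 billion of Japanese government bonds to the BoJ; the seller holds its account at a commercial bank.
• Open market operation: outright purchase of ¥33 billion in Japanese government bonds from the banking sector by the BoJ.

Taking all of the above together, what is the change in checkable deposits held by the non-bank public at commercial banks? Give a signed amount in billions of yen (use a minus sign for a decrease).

Currency deposit ¥44 billion: non-bank counterparties' bank balances rise → +¥44B.
Asset purchase (from non-banks) ¥380 billion: non-bank counterparties' bank balances rise → +¥380B.
OMO purchase (from banks) ¥33 billion: the counterparty is a bank, so public deposits are unchanged → 0.
Net: 44 + 380 + 0 = +¥424 billion.

+¥424 billion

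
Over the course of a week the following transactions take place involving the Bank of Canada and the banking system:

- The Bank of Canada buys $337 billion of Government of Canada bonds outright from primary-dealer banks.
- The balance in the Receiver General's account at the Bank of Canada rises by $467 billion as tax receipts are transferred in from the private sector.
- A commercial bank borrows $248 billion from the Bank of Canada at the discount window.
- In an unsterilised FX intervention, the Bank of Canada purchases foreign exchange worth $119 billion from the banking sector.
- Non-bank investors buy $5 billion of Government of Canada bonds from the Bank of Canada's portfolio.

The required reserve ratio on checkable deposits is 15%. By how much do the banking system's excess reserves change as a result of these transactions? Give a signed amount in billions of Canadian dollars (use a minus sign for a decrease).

+$302.8 billion

OMO purchase (from banks) $337 billion: reserves +$337B, deposits 0.
Government account inflow $467 billion: reserves −$467B, deposits −$467B.
Discount-window loan $248 billion: reserves +$248B, deposits 0.
FX purchase $119 billion: reserves +$119B, deposits 0.
Asset sale (to non-banks) $5 billion: reserves −$5B, deposits −$5B.
Totals: Δreserves = +$232B, Δdeposits = −$472B.
Δrequired reserves = 15% × −$472B = −$70.8B.
Δexcess reserves = Δreserves − Δrequired = +$232B − (−$70.8B) = +$302.8 billion.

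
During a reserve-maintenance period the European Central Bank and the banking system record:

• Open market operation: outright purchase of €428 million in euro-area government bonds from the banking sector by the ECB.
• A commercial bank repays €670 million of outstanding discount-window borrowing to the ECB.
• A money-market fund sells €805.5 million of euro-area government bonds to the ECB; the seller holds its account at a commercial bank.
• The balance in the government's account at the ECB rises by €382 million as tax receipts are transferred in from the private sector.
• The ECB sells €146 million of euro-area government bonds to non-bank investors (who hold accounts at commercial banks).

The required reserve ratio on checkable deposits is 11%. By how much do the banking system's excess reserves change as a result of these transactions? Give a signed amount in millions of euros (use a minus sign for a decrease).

+€4.975 million

OMO purchase (from banks) €428 million: reserves +€428M, deposits 0.
Discount-window repayment €670 million: reserves −€670M, deposits 0.
Asset purchase (from non-banks) €805.5 million: reserves +€805.5M, deposits +€805.5M.
Government account inflow €382 million: reserves −€382M, deposits −€382M.
Asset sale (to non-banks) €146 million: reserves −€146M, deposits −€146M.
Totals: Δreserves = +€35.5M, Δdeposits = +€277.5M.
Δrequired reserves = 11% × +€277.5M = +€30.525M.
Δexcess reserves = Δreserves − Δrequired = +€35.5M − (+€30.525M) = +€4.975 million.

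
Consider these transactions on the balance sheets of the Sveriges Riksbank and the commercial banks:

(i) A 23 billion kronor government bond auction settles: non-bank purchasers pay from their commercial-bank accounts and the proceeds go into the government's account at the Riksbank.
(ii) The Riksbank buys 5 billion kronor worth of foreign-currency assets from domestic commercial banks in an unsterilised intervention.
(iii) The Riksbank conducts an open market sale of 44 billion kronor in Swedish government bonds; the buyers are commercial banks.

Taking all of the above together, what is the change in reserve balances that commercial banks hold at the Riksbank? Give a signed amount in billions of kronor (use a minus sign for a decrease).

Government account inflow 23 billion kronor: funds move from bank reserves into the government account → −23B.
FX purchase 5 billion kronor: the Riksbank pays by crediting reserve accounts → +5B.
OMO sale (to banks) 44 billion kronor: the buying banks pay out of their reserve balances → −44B.
Net: −23 + 5 − 44 = -62 billion.

-62 billion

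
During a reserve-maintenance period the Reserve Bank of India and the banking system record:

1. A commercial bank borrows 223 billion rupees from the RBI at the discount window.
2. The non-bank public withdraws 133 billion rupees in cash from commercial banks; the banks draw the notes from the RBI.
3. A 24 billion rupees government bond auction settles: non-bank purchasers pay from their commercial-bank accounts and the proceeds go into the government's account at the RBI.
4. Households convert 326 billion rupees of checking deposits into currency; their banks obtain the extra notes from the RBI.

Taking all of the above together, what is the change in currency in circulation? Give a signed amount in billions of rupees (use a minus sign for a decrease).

+459 billion

RBI balance sheet:
  Assets:      Loans to banks +223B
  Liabilities: Bank reserves −260B, Currency in circulation +459B, Government deposits +24B
Commercial banking system:
  Assets:      Reserves at CB −260B
  Liabilities: Checkable deposits −483B, Borrowings from CB +223B
So the change in currency in circulation is +459 billion.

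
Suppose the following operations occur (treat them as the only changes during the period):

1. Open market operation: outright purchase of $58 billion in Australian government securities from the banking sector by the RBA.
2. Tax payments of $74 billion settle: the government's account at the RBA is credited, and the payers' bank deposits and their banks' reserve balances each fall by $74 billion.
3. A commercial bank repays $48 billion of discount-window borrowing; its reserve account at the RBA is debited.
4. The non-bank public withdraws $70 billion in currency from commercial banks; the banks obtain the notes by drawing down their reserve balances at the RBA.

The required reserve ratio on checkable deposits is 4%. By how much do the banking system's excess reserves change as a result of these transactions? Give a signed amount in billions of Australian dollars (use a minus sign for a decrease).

OMO purchase (from banks) $58 billion: reserves +$58B, deposits 0.
Government account inflow $74 billion: reserves −$74B, deposits −$74B.
Discount-window repayment $48 billion: reserves −$48B, deposits 0.
Currency withdrawal $70 billion: reserves −$70B, deposits −$70B.
Totals: Δreserves = −$134B, Δdeposits = −$144B.
Δrequired reserves = 4% × −$144B = −$5.76B.
Δexcess reserves = Δreserves − Δrequired = −$134B − (−$5.76B) = -$128.24 billion.

-$128.24 billion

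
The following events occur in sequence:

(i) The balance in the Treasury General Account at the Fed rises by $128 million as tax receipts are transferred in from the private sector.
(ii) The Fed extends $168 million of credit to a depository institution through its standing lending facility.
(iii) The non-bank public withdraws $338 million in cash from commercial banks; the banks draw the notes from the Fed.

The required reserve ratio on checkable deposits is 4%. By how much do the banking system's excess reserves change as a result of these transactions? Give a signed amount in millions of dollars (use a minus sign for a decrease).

Government account inflow $128 million: reserves −$128M, deposits −$128M.
Discount-window loan $168 million: reserves +$168M, deposits 0.
Currency withdrawal $338 million: reserves −$338M, deposits −$338M.
Totals: Δreserves = −$298M, Δdeposits = −$466M.
Δrequired reserves = 4% × −$466M = −$18.64M.
Δexcess reserves = Δreserves − Δrequired = −$298M − (−$18.64M) = -$279.36 million.

-$279.36 million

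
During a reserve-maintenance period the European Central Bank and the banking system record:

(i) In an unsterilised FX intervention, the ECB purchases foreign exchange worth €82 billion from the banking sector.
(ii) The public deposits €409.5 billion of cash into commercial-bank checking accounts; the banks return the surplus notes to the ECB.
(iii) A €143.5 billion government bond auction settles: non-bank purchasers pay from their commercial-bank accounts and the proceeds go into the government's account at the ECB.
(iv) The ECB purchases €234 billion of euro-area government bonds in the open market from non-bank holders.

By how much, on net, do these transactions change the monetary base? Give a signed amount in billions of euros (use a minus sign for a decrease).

+€172.5 billion

ECB balance sheet:
  Assets:      Securities +€234B, Foreign assets +€82B
  Liabilities: Bank reserves +€582B, Currency in circulation −€409.5B, Government deposits +€143.5B
Commercial banking system:
  Assets:      Reserves at CB +€582B, Foreign assets −€82B
  Liabilities: Checkable deposits +€500B
Monetary base = currency + reserves: −€409.5B + (+€582B) = +€172.5 billion.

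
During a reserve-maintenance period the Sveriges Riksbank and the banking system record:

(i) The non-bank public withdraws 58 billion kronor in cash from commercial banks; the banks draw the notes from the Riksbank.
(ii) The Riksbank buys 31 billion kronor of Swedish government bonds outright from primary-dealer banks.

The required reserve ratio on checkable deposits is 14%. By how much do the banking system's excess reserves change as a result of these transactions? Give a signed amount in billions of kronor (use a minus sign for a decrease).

-18.88 billion

Currency withdrawal 58 billion kronor: reserves −58B, deposits −58B.
OMO purchase (from banks) 31 billion kronor: reserves +31B, deposits 0.
Totals: Δreserves = −27B, Δdeposits = −58B.
Δrequired reserves = 14% × −58B = −8.12B.
Δexcess reserves = Δreserves − Δrequired = −27B − (−8.12B) = -18.88 billion.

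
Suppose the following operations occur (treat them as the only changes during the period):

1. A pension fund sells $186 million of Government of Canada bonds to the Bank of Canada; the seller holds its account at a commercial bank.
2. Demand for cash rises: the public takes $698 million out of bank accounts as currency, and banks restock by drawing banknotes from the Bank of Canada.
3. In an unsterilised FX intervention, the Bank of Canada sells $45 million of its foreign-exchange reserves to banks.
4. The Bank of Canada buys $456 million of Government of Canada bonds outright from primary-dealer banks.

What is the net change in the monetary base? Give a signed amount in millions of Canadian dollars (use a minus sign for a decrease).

Asset purchase (from non-banks) $186 million: Bank of Canada balance sheet expands → +$186M.
Currency withdrawal $698 million: just a shift between currency and reserves — both are base money → 0.
FX sale $45 million: Bank of Canada balance sheet contracts → −$45M.
OMO purchase (from banks) $456 million: Bank of Canada balance sheet expands → +$456M.
Net: 186 + 0 − 45 + 456 = +$597 million.

+$597 million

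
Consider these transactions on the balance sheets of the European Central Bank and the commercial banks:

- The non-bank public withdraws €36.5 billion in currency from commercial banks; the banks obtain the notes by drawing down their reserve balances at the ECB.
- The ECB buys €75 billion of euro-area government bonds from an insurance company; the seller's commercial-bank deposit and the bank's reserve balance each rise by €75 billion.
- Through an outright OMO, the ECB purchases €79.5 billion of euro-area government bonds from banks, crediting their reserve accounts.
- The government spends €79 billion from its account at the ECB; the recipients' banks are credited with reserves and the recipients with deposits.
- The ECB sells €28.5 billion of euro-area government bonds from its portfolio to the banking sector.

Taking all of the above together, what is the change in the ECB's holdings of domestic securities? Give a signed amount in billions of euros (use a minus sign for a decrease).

+€126 billion

Currency withdrawal €36.5 billion: the ECB's securities portfolio is untouched → 0.
Asset purchase (from non-banks) €75 billion: securities added to the ECB's portfolio → +€75B.
OMO purchase (from banks) €79.5 billion: securities added to the ECB's portfolio → +€79.5B.
Government spending €79 billion: the ECB's securities portfolio is untouched → 0.
OMO sale (to banks) €28.5 billion: securities removed from the ECB's portfolio → −€28.5B.
Net: 0 + 75 + 79.5 + 0 − 28.5 = +€126 billion.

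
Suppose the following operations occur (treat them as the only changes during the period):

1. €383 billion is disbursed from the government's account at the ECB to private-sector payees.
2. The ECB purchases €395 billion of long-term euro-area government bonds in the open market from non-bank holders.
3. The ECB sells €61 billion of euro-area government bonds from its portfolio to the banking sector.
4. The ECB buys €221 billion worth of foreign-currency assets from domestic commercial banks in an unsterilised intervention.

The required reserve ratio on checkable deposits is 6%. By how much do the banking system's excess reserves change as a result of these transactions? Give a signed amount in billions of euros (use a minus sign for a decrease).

Government spending €383 billion: reserves +€383B, deposits +€383B.
Asset purchase (from non-banks) €395 billion: reserves +€395B, deposits +€395B.
OMO sale (to banks) €61 billion: reserves −€61B, deposits 0.
FX purchase €221 billion: reserves +€221B, deposits 0.
Totals: Δreserves = +€938B, Δdeposits = +€778B.
Δrequired reserves = 6% × +€778B = +€46.68B.
Δexcess reserves = Δreserves − Δrequired = +€938B − (+€46.68B) = +€891.32 billion.

+€891.32 billion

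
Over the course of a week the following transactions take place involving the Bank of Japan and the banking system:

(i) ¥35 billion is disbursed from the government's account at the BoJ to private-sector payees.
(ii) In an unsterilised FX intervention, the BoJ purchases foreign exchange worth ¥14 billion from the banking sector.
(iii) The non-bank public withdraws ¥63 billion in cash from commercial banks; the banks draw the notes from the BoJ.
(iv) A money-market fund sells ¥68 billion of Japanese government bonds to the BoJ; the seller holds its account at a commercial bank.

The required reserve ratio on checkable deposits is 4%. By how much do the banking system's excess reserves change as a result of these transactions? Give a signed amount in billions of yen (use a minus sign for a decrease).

Government spending ¥35 billion: reserves +¥35B, deposits +¥35B.
FX purchase ¥14 billion: reserves +¥14B, deposits 0.
Currency withdrawal ¥63 billion: reserves −¥63B, deposits −¥63B.
Asset purchase (from non-banks) ¥68 billion: reserves +¥68B, deposits +¥68B.
Totals: Δreserves = +¥54B, Δdeposits = +¥40B.
Δrequired reserves = 4% × +¥40B = +¥1.6B.
Δexcess reserves = Δreserves − Δrequired = +¥54B − (+¥1.6B) = +¥52.4 billion.

+¥52.4 billion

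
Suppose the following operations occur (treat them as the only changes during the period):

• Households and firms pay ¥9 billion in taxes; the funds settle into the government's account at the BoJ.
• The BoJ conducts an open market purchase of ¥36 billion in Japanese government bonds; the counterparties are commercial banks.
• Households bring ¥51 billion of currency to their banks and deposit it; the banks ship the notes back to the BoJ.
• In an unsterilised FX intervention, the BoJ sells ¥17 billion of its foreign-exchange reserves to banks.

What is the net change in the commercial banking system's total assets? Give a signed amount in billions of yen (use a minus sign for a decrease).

Government account inflow ¥9 billion: bank balance sheets shrink → −¥9B.
OMO purchase (from banks) ¥36 billion: just an asset swap on bank balance sheets → 0.
Currency deposit ¥51 billion: bank balance sheets expand → +¥51B.
FX sale ¥17 billion: just an asset swap on bank balance sheets → 0.
Net: −9 + 0 + 51 + 0 = +¥42 billion.

+¥42 billion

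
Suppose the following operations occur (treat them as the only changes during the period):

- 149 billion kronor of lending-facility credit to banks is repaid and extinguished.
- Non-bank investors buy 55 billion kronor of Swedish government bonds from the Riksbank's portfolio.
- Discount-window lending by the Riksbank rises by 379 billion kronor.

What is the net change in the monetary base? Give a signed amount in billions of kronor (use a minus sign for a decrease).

Discount-window repayment 149 billion kronor: Riksbank balance sheet contracts → −149B.
Asset sale (to non-banks) 55 billion kronor: Riksbank balance sheet contracts → −55B.
Discount-window loan 379 billion kronor: Riksbank balance sheet expands → +379B.
Net: −149 − 55 + 379 = +175 billion.

+175 billion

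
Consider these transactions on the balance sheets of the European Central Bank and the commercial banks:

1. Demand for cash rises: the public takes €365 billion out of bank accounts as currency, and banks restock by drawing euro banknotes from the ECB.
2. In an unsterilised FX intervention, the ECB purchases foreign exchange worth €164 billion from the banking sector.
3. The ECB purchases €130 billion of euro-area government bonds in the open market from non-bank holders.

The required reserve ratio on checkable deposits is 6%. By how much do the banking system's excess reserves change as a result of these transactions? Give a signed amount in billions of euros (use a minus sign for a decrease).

Currency withdrawal €365 billion: reserves −€365B, deposits −€365B.
FX purchase €164 billion: reserves +€164B, deposits 0.
Asset purchase (from non-banks) €130 billion: reserves +€130B, deposits +€130B.
Totals: Δreserves = −€71B, Δdeposits = −€235B.
Δrequired reserves = 6% × −€235B = −€14.1B.
Δexcess reserves = Δreserves − Δrequired = −€71B − (−€14.1B) = -€56.9 billion.

-€56.9 billion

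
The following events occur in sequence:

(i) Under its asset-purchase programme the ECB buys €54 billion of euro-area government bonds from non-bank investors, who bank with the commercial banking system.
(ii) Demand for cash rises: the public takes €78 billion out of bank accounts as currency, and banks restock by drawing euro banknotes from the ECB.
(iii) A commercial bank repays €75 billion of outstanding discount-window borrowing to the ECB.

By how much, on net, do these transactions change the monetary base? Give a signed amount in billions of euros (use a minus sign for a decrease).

ECB balance sheet:
  Assets:      Securities +€54B, Loans to banks −€75B
  Liabilities: Bank reserves −€99B, Currency in circulation +€78B
Commercial banking system:
  Assets:      Reserves at CB −€99B
  Liabilities: Checkable deposits −€24B, Borrowings from CB −€75B
Monetary base = currency + reserves: +€78B + (−€99B) = -€21 billion.

-€21 billion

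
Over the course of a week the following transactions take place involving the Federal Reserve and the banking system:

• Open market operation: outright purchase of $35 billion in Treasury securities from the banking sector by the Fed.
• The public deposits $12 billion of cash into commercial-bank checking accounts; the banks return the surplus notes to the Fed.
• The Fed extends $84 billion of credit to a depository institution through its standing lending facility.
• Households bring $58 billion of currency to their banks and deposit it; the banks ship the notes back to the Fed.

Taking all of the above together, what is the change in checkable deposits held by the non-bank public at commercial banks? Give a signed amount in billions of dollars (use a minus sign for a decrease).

+$70 billion

Fed balance sheet:
  Assets:      Securities +$35B, Loans to banks +$84B
  Liabilities: Bank reserves +$189B, Currency in circulation −$70B
Commercial banking system:
  Assets:      Reserves at CB +$189B, Securities −$35B
  Liabilities: Checkable deposits +$70B, Borrowings from CB +$84B
So the change in checkable deposits held by the non-bank public at commercial banks is +$70 billion.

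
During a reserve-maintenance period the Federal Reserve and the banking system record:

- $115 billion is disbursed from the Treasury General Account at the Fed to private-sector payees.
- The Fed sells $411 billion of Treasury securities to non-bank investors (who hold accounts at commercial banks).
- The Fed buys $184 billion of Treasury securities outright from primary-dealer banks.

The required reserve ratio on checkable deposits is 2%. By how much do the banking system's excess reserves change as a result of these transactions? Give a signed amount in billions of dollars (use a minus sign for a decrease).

-$106.08 billion

Government spending $115 billion: reserves +$115B, deposits +$115B.
Asset sale (to non-banks) $411 billion: reserves −$411B, deposits −$411B.
OMO purchase (from banks) $184 billion: reserves +$184B, deposits 0.
Totals: Δreserves = −$112B, Δdeposits = −$296B.
Δrequired reserves = 2% × −$296B = −$5.92B.
Δexcess reserves = Δreserves − Δrequired = −$112B − (−$5.92B) = -$106.08 billion.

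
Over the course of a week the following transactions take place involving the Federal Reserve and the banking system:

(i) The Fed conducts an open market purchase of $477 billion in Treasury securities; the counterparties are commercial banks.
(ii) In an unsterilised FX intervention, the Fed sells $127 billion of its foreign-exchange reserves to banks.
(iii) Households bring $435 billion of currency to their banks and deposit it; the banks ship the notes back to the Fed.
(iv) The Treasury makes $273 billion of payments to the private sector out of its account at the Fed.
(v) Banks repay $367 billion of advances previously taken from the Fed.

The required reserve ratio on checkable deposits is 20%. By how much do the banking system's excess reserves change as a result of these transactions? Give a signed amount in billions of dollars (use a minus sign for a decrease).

+$549.4 billion

OMO purchase (from banks) $477 billion: reserves +$477B, deposits 0.
FX sale $127 billion: reserves −$127B, deposits 0.
Currency deposit $435 billion: reserves +$435B, deposits +$435B.
Government spending $273 billion: reserves +$273B, deposits +$273B.
Discount-window repayment $367 billion: reserves −$367B, deposits 0.
Totals: Δreserves = +$691B, Δdeposits = +$708B.
Δrequired reserves = 20% × +$708B = +$141.6B.
Δexcess reserves = Δreserves − Δrequired = +$691B − (+$141.6B) = +$549.4 billion.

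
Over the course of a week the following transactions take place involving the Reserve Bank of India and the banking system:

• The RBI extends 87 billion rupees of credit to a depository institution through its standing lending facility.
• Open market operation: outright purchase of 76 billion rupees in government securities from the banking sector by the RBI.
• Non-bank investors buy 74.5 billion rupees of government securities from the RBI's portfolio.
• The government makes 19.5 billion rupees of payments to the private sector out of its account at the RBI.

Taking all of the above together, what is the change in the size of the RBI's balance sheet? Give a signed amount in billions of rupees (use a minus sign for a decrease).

+88.5 billion

Discount-window loan 87 billion rupees: an RBI asset is acquired → +87B.
OMO purchase (from banks) 76 billion rupees: an RBI asset is acquired → +76B.
Asset sale (to non-banks) 74.5 billion rupees: an RBI asset is shed → −74.5B.
Government spending 19.5 billion rupees: only the composition of liabilities changes → 0.
Net: 87 + 76 − 74.5 + 0 = +88.5 billion.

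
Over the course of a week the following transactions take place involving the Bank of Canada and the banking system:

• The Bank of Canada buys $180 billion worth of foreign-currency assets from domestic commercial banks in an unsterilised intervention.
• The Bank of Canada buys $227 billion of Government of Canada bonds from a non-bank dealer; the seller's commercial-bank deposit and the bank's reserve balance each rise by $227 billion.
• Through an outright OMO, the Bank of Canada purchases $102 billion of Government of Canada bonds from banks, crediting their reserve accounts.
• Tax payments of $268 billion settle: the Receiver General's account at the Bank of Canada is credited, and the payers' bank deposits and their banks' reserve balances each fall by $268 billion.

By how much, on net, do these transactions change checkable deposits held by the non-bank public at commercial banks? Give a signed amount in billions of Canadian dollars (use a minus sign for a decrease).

-$41 billion

Bank of Canada balance sheet:
  Assets:      Securities +$329B, Foreign assets +$180B
  Liabilities: Bank reserves +$241B, Government deposits +$268B
Commercial banking system:
  Assets:      Reserves at CB +$241B, Securities −$102B, Foreign assets −$180B
  Liabilities: Checkable deposits −$41B
So the change in checkable deposits held by the non-bank public at commercial banks is -$41 billion.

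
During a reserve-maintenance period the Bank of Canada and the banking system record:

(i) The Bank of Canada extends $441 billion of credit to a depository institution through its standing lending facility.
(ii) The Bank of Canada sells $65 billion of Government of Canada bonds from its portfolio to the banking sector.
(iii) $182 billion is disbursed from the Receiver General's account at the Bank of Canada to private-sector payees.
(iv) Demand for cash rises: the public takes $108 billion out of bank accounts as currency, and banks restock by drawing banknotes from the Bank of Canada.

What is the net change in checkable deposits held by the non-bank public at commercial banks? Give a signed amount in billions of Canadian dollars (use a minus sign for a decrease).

Bank of Canada balance sheet:
  Assets:      Securities −$65B, Loans to banks +$441B
  Liabilities: Bank reserves +$450B, Currency in circulation +$108B, Government deposits −$182B
Commercial banking system:
  Assets:      Reserves at CB +$450B, Securities +$65B
  Liabilities: Checkable deposits +$74B, Borrowings from CB +$441B
So the change in checkable deposits held by the non-bank public at commercial banks is +$74 billion.

+$74 billion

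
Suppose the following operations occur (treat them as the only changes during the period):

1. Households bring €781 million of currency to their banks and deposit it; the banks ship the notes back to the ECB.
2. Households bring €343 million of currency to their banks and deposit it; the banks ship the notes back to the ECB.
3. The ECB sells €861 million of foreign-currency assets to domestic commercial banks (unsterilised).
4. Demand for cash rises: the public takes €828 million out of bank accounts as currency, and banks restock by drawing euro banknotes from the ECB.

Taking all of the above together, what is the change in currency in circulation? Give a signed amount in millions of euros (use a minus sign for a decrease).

-€296 million

Currency deposit €781 million: notes return to the central bank → −€781M.
Currency deposit €343 million: notes return to the central bank → −€343M.
FX sale €861 million: no currency enters or leaves circulation → 0.
Currency withdrawal €828 million: notes leave the central bank → +€828M.
Net: −781 − 343 + 0 + 828 = -€296 million.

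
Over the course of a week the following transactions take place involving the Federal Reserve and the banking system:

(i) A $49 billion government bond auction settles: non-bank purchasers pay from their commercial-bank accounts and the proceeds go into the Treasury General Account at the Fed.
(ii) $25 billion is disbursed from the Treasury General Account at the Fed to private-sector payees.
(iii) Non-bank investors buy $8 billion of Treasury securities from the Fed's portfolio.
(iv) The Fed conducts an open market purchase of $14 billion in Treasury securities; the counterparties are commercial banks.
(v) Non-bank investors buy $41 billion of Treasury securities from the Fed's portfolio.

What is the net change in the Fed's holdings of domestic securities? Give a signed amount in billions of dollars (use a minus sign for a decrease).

-$35 billion

Government account inflow $49 billion: the Fed's securities portfolio is untouched → 0.
Government spending $25 billion: the Fed's securities portfolio is untouched → 0.
Asset sale (to non-banks) $8 billion: securities removed from the Fed's portfolio → −$8B.
OMO purchase (from banks) $14 billion: securities added to the Fed's portfolio → +$14B.
Asset sale (to non-banks) $41 billion: securities removed from the Fed's portfolio → −$41B.
Net: 0 + 0 − 8 + 14 − 41 = -$35 billion.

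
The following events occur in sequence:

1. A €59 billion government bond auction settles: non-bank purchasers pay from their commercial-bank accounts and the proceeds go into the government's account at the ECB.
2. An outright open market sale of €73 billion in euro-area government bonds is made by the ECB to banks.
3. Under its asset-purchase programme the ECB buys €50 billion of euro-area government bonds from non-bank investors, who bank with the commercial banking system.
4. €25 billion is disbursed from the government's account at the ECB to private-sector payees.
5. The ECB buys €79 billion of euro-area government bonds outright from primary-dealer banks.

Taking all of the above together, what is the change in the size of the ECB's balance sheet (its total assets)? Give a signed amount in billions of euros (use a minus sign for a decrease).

ECB balance sheet:
  Assets:      Securities +€56B
  Liabilities: Bank reserves +€22B, Government deposits +€34B
Change in total ECB assets = +€56 billion.

+€56 billion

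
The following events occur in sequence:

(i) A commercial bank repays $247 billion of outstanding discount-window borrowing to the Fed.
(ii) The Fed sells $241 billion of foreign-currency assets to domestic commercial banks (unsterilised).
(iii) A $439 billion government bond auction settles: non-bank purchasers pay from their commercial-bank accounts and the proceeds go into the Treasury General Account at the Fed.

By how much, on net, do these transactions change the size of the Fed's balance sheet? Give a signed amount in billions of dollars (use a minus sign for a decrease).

-$488 billion

Fed balance sheet:
  Assets:      Loans to banks −$247B, Foreign assets −$241B
  Liabilities: Bank reserves −$927B, Government deposits +$439B
Change in total Fed assets = -$488 billion.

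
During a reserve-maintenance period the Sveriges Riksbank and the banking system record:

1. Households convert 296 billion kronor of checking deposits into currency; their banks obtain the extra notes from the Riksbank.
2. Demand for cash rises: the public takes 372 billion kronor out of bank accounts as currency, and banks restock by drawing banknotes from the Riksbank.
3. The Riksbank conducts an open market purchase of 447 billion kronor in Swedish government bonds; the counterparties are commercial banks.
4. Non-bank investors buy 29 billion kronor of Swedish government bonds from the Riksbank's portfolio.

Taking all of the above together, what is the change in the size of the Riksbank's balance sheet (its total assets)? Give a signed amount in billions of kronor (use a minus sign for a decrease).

Currency withdrawal 296 billion kronor: only the composition of liabilities changes → 0.
Currency withdrawal 372 billion kronor: only the composition of liabilities changes → 0.
OMO purchase (from banks) 447 billion kronor: a Riksbank asset is acquired → +447B.
Asset sale (to non-banks) 29 billion kronor: a Riksbank asset is shed → −29B.
Net: 0 + 0 + 447 − 29 = +418 billion.

+418 billion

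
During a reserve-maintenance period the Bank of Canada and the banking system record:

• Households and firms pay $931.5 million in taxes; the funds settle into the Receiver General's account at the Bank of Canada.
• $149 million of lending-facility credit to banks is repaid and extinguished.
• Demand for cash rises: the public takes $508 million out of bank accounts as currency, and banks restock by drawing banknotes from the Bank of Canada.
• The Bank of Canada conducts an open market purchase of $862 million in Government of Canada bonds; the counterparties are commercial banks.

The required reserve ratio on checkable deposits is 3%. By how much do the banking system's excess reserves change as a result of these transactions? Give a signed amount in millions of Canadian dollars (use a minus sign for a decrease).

-$683.315 million

Government account inflow $931.5 million: reserves −$931.5M, deposits −$931.5M.
Discount-window repayment $149 million: reserves −$149M, deposits 0.
Currency withdrawal $508 million: reserves −$508M, deposits −$508M.
OMO purchase (from banks) $862 million: reserves +$862M, deposits 0.
Totals: Δreserves = −$726.5M, Δdeposits = −$1439.5M.
Δrequired reserves = 3% × −$1439.5M = −$43.185M.
Δexcess reserves = Δreserves − Δrequired = −$726.5M − (−$43.185M) = -$683.315 million.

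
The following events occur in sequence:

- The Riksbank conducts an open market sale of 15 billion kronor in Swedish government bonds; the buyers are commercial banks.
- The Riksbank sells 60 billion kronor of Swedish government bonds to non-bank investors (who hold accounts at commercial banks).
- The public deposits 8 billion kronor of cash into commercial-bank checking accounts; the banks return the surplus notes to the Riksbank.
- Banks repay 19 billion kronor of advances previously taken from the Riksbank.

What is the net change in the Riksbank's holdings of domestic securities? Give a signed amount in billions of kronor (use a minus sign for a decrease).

Riksbank balance sheet:
  Assets:      Securities −75B, Loans to banks −19B
  Liabilities: Bank reserves −86B, Currency in circulation −8B
So the change in the Riksbank's holdings of domestic securities is -75 billion.

-75 billion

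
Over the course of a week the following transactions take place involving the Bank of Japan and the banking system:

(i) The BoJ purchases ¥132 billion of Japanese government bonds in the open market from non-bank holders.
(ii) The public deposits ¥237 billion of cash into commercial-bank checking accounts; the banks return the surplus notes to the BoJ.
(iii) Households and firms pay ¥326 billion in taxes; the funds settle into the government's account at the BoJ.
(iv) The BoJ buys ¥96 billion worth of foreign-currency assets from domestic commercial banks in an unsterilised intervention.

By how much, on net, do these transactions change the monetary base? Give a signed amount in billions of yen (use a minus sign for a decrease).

-¥98 billion

BoJ balance sheet:
  Assets:      Securities +¥132B, Foreign assets +¥96B
  Liabilities: Bank reserves +¥139B, Currency in circulation −¥237B, Government deposits +¥326B
Monetary base = currency + reserves: −¥237B + (+¥139B) = -¥98 billion.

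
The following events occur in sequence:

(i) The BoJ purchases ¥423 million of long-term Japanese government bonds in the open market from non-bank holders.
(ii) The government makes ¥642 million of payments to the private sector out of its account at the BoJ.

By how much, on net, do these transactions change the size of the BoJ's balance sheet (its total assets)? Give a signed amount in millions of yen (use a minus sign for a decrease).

BoJ balance sheet:
  Assets:      Securities +¥423M
  Liabilities: Bank reserves +¥1065M, Government deposits −¥642M
Change in total BoJ assets = +¥423 million.

+¥423 million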